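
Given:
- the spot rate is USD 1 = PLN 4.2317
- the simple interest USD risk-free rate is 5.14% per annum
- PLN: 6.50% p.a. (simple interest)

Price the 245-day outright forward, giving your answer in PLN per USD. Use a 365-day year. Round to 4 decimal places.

4.2690

T = 245/365 years.
Growth of 1 PLN over T: 1 + 0.0650×245/365 = 1.0436301.
USD growth factor: 1 + 0.0514×245/365 = 1.0345014.
CIP: F = S · (grow PLN)/(grow USD) = 4.2317 × 1.0436301/1.0345014 = 4.269042 PLN per USD.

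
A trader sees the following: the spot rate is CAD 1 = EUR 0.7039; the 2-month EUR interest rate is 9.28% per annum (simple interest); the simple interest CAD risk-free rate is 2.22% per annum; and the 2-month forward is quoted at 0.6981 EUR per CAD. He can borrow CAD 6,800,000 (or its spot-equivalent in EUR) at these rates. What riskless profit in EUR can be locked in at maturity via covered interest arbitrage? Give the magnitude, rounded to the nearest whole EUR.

T = 2/12 years.
Invest the CAD and cover forward: 6,800,000 × 1.003700 × 0.6981 = EUR 4,764,644.20.
Convert at spot and invest in EUR: 6,800,000 × 0.7039 × 1.015466667 = EUR 4,860,551.51.
The quoted forward undervalues CAD, so borrow CAD, convert to EUR at spot, deposit the EUR at 9.28%, and buy CAD forward at 0.6981 to cover the loan.
Arbitrage profit = |4,764,644.20 − 4,860,551.51| = EUR 95,907.

EUR 95,907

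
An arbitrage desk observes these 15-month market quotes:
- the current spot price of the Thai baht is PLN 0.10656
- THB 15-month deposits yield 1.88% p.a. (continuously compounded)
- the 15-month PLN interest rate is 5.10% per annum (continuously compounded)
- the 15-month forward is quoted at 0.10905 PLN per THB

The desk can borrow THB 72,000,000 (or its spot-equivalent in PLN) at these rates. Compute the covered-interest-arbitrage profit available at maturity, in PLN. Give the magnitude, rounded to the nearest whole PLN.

PLN 139,060

T = 15/12 years.
Keep in THB, deliver into the forward: 72,000,000·1.023778301·0.10905 = PLN 8,038,297.71.
Swap to PLN now, deposit: 72,000,000·0.10656·1.065825909 = PLN 8,177,357.44.
The quoted forward undervalues THB, so borrow THB, convert to PLN at spot, deposit the PLN at 5.10%, and buy THB forward at 0.10905 to cover the loan.
Profit = 8,177,357.44 − 8,038,297.71 = PLN 139,060.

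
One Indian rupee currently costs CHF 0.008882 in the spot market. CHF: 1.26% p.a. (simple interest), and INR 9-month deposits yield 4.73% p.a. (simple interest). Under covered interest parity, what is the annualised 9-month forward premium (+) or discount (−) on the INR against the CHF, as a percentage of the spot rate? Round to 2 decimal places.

-3.35%

T = 9/12 years.
F = S · g_CHF/g_INR = 0.008882 × 1.009450/1.035475 = 0.008658765.
(F − S)/S ÷ T = (0.008658765 − 0.008882)/0.008882/(9/12) = -0.033511 → -3.35%.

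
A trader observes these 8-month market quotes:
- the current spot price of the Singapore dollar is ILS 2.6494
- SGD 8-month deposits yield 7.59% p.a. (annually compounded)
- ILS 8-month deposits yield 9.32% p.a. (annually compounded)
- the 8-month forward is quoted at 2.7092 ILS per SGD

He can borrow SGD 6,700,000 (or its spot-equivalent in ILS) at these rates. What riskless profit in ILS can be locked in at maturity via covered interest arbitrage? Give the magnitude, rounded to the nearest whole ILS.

T = 8/12 years.
Route A — deposit SGD, sell forward: 6,700,000 × 1.0499805922 × 2.7092 = ILS 19,058,869.72.
Route B — convert at spot, deposit ILS: 6,700,000 × 2.6494 × 1.0612061268 = ILS 18,837,448.73.
The quoted forward overvalues SGD, so borrow ILS, buy SGD at spot, deposit the SGD at 7.59%, and sell the proceeds forward at 2.7092.
Arbitrage profit = |19,058,869.72 − 18,837,448.73| = ILS 221,421.

ILS 221,421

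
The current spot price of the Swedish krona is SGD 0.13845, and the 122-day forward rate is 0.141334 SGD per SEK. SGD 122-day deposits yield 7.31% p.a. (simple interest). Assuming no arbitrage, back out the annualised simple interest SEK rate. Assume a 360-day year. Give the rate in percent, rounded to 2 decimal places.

1.14%

T = 122/360 years.
F/S = 0.141334/0.13845 = 1.0208306 = (growth of SGD) / (growth of SEK).
SGD growth factor: 1 + 0.0731×122/360 = 1.0247728.
So the SEK growth factor = 1.0038618.
r = (1.0038618 − 1)/(122/360) = 0.011395 → 1.14%.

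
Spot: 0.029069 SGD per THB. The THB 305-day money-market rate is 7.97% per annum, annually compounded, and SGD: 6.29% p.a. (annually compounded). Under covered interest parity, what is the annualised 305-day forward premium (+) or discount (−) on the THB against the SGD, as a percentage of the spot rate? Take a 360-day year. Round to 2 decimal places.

T = 305/360 years.
CIP forward (SGD per THB) = 0.029069 × 1.0530402/1.0671246 = 0.028685334.
Annualised premium = (F − S)/S × (1/T) = (0.028685334 − 0.029069)/0.029069 ÷ (305/360) = -1.56%.

-1.56%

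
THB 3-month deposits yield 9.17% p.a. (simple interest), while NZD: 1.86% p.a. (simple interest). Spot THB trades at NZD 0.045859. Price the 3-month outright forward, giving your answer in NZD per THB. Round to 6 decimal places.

T = 3/12 years.
Growth of 1 NZD over T: 1 + 0.0186×3/12 = 1.004650.
Growth of 1 THB over T: 1 + 0.0917×3/12 = 1.022925.
So F = 0.045859 × 1.004650 / 1.022925 = 0.04503971 (NZD/THB).

0.045040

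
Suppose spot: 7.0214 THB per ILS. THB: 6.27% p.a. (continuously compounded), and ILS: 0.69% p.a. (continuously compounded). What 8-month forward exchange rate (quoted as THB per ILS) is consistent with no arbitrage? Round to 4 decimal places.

T = 8/12 years.
Growth of 1 THB over T: e^(0.0627×8/12) = 1.0426859.
ILS growth factor: e^(0.0069×8/12) = 1.0046106.
So F = 7.0214 × 1.0426859 / 1.0046106 = 7.287515 (THB/ILS).

7.2875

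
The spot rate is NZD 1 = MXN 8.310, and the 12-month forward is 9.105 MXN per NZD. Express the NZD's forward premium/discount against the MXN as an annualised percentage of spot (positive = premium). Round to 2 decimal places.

+9.57%

T = 1 year.
(F − S)/S = (9.105 − 8.31)/8.31 = 0.0956679.
×(1/T) gives 9.57% p.a.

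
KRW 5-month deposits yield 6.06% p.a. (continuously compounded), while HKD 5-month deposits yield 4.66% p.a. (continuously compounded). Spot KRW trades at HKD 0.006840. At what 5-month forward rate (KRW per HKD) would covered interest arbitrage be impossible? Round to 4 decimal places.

147.0541

T = 5/12 years.
HKD accumulates by e^(0.0466×5/12) = 1.019606396.
KRW accumulates by e^(0.0606×5/12) = 1.025571481.
Forward (HKD per KRW) = 0.00684 × 1.019606396 / 1.025571481 = 0.00680021615.
Quoted the other way: 1/0.00680021615 = 147.0541 KRW per HKD.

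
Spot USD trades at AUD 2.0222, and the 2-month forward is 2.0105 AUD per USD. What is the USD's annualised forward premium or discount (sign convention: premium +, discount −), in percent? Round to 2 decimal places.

-3.47%

T = 2/12 years.
(F − S)/S = (2.0105 − 2.0222)/2.0222 = -0.0057858.
×(1/T) gives -3.47% p.a.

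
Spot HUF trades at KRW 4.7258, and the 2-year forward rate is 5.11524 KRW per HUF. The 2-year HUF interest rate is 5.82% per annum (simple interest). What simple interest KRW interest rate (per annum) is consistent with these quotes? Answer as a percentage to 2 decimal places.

T = 2 years.
By CIP, F/S equals the KRW-to-HUF growth ratio: 5.11524/4.7258 = 1.0824072.
The HUF side grows by 1 + 0.0582×2 = 1.116400.
So the KRW growth factor = 1.2083994.
(1.2083994 − 1)/T = 0.104200, i.e. 10.42%.

10.42%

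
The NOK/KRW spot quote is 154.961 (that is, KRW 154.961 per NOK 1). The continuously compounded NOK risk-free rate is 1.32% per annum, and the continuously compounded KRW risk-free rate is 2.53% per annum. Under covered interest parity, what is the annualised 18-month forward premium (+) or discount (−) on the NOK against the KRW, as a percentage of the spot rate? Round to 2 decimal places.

+1.22%

T = 18/12 years.
No-arbitrage forward: 154.961 × 1.0386793 / 1.0199973 = 157.799225 KRW/NOK.
Annualised premium = (F − S)/S × (1/T) = (157.799225 − 154.961)/154.961 ÷ (18/12) = 1.22%.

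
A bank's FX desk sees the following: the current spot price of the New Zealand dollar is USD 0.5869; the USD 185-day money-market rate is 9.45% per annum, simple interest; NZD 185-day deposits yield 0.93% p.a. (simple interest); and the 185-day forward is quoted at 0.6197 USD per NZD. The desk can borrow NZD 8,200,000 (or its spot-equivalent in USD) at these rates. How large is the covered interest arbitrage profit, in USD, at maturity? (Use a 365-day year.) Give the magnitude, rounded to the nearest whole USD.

USD 62,403

T = 185/365 years.
Invest the NZD and cover forward: 8,200,000 × 1.004713699 × 0.6197 = USD 5,105,492.85.
Convert at spot and invest in USD: 8,200,000 × 0.5869 × 1.04789726 = USD 5,043,089.40.
The quoted forward overvalues NZD, so borrow USD, buy NZD at spot, deposit the NZD at 0.93%, and sell the proceeds forward at 0.6197.
The gap between the two covered legs is USD 62,403.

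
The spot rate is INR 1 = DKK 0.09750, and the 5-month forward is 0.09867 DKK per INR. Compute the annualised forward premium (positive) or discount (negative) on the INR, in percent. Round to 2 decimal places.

+2.88%

T = 5/12 years.
(F − S)/S = (0.09867 − 0.0975)/0.0975 = 0.0120000.
Annualise by dividing by T: 0.0120000 / (5/12) = 0.028800 → 2.88%.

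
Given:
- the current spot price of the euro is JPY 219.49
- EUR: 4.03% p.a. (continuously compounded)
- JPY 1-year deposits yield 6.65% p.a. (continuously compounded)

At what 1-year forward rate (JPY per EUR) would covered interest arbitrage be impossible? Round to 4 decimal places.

T = 1 year.
Growth of 1 JPY over T: e^(0.0665×1) = 1.068760964.
EUR growth factor: e^(0.0403×1) = 1.041123064.
CIP: F = S · (grow JPY)/(grow EUR) = 219.49 × 1.068760964/1.041123064 = 225.316634 JPY per EUR.

225.3166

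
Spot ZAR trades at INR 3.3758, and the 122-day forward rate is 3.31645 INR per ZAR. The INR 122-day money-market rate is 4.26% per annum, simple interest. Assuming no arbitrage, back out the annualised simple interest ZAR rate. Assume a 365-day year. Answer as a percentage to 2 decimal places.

9.69%

T = 122/365 years.
By CIP, F/S equals the INR-to-ZAR growth ratio: 3.31645/3.3758 = 0.9824190.
INR growth factor: 1 + 0.0426×122/365 = 1.0142389.
That pins the ZAR growth at 1.0323893.
(1.0323893 − 1)/T = 0.096902, i.e. 9.69%.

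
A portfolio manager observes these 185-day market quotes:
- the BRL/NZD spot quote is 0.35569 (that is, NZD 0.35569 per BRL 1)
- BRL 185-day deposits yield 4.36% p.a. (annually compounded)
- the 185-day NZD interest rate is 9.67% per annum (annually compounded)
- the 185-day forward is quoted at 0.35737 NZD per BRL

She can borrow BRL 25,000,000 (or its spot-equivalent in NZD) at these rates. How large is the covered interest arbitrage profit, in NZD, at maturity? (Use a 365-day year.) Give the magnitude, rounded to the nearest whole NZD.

NZD 188,553

T = 185/365 years.
Keep in BRL, deliver into the forward: 25,000,000·1.021866074·0.35737 = NZD 9,129,606.97.
Swap to NZD now, deposit: 25,000,000·0.35569·1.047896756 = NZD 9,318,159.93.
The quoted forward undervalues BRL, so borrow BRL, convert to NZD at spot, deposit the NZD at 9.67%, and buy BRL forward at 0.35737 to cover the loan.
Arbitrage profit = |9,129,606.97 − 9,318,159.93| = NZD 188,553.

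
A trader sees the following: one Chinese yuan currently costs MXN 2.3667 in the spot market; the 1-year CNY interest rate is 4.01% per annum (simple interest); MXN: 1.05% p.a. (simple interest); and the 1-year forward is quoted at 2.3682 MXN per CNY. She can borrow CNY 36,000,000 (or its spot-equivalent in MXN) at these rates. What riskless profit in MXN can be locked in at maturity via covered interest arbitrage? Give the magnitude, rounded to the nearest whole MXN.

MXN 2,578,121

T = 1 year.
Route A — deposit CNY, sell forward: 36,000,000 × 1.040100 × 2.3682 = MXN 88,673,933.52.
Route B — convert at spot, deposit MXN: 36,000,000 × 2.3667 × 1.010500 = MXN 86,095,812.60.
The quoted forward overvalues CNY, so borrow MXN, buy CNY at spot, deposit the CNY at 4.01%, and sell the proceeds forward at 2.3682.
Profit = 88,673,933.52 − 86,095,812.60 = MXN 2,578,121.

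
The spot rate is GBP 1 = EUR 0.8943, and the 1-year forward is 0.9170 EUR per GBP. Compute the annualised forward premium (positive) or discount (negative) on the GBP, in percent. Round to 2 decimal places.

+2.54%

T = 1 year.
GBP trades forward at +2.53830% vs spot over the period.
×(1/T) gives 2.54% p.a.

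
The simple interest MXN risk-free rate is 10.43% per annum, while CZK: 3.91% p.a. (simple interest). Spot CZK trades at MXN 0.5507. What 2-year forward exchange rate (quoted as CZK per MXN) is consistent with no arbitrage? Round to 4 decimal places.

1.6200

T = 2 years.
MXN accumulates by 1 + 0.1043×2 = 1.208600.
CZK growth factor: 1 + 0.0391×2 = 1.078200.
Forward (MXN per CZK) = 0.5507 × 1.208600 / 1.078200 = 0.6173029.
Quoted the other way: 1/0.6173029 = 1.6200 CZK per MXN.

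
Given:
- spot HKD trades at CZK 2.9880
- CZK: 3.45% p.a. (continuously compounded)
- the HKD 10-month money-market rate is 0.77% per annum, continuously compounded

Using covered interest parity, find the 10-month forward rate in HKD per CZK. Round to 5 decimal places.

T = 10/12 years.
CZK growth factor: e^(0.0345×10/12) = 1.0291673.
Growth of 1 HKD over T: e^(0.0077×10/12) = 1.0064373.
So F = 2.988 × 1.0291673 / 1.0064373 = 3.055483 (CZK/HKD).
Invert for HKD per CZK: 1 / 3.055483 = 0.32728.

0.32728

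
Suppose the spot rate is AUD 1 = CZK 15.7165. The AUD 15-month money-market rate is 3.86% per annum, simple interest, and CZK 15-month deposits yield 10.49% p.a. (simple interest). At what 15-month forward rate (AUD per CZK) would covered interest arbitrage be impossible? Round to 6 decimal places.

T = 15/12 years.
CZK growth factor: 1 + 0.1049×15/12 = 1.131125.
Growth of 1 AUD over T: 1 + 0.0386×15/12 = 1.048250.
Forward (CZK per AUD) = 15.7165 × 1.131125 / 1.048250 = 16.95905.
Quoted the other way: 1/16.95905 = 0.058966 AUD per CZK.

0.058966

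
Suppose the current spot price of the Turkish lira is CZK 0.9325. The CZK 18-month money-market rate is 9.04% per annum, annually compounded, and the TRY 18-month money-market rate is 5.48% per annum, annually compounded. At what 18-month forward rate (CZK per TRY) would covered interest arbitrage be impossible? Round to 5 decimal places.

T = 18/12 years.
Growth of 1 CZK over T: (1 + 0.0904)^(18/12) = 1.1386199.
TRY accumulates by (1 + 0.0548)^(18/12) = 1.0833161.
Forward (CZK per TRY) = 0.9325 × 1.1386199 / 1.0833161 = 0.9801046.

0.98010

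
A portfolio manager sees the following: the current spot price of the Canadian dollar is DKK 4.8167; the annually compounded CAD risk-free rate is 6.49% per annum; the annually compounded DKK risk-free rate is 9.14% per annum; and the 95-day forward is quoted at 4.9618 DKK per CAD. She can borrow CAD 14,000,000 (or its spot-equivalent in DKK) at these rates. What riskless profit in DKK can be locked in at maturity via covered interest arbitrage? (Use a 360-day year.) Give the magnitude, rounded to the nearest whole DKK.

T = 95/360 years.
Invest the CAD and cover forward: 14,000,000 × 1.0167320083 × 4.9618 = DKK 70,627,492.30.
Convert at spot and invest in DKK: 14,000,000 × 4.8167 × 1.0233484644 = DKK 69,008,275.68.
The quoted forward overvalues CAD, so borrow DKK, buy CAD at spot, deposit the CAD at 6.49%, and sell the proceeds forward at 4.9618.
Arbitrage profit = |70,627,492.30 − 69,008,275.68| = DKK 1,619,217.

DKK 1,619,217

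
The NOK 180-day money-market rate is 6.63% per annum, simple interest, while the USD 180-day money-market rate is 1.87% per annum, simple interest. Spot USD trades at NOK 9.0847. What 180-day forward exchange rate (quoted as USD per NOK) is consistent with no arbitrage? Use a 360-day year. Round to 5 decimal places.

0.10754

T = 180/360 years.
NOK accumulates by 1 + 0.0663×180/360 = 1.033150.
Growth of 1 USD over T: 1 + 0.0187×180/360 = 1.009350.
CIP: F = S · (grow NOK)/(grow USD) = 9.0847 × 1.033150/1.009350 = 9.298913 NOK per USD.
Invert for USD per NOK: 1 / 9.298913 = 0.10754.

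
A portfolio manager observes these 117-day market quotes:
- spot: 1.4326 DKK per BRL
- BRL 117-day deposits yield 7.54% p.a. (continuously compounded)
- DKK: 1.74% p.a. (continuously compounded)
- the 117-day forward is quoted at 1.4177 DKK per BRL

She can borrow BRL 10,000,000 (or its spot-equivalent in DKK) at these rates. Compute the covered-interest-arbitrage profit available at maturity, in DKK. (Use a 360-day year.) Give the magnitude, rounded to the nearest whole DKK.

T = 117/360 years.
Keep in BRL, deliver into the forward: 10,000,000·1.0248077151·1.4177 = DKK 14,528,698.98.
Swap to DKK now, deposit: 10,000,000·1.4326·1.0056710197 = DKK 14,407,243.03.
The quoted forward overvalues BRL, so borrow DKK, buy BRL at spot, deposit the BRL at 7.54%, and sell the proceeds forward at 1.4177.
The gap between the two covered legs is DKK 121,456.

DKK 121,456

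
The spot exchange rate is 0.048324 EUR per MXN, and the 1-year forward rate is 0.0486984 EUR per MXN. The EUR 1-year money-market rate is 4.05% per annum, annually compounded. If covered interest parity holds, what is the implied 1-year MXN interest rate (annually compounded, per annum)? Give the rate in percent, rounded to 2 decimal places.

T = 1 year.
By CIP, F/S equals the EUR-to-MXN growth ratio: 0.0486984/0.048324 = 1.0077477.
EUR growth factor: (1 + 0.0405)^1 = 1.040500.
Hence g_MXN = 1.0325005.
r = 1.0325005^(1/1) − 1 = 0.032501 → 3.25%.

3.25%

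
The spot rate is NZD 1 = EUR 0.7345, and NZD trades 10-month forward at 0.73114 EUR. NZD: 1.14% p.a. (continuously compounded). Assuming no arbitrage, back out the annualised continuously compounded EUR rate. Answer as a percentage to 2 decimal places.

0.59%

T = 10/12 years.
By CIP, F/S equals the EUR-to-NZD growth ratio: 0.73114/0.7345 = 0.9954255.
The NZD side grows by e^(0.0114×10/12) = 1.0095453.
Hence g_EUR = 1.0049271.
Take logs: ln 1.0049271 / (10/12) = 0.005898, so 0.59%.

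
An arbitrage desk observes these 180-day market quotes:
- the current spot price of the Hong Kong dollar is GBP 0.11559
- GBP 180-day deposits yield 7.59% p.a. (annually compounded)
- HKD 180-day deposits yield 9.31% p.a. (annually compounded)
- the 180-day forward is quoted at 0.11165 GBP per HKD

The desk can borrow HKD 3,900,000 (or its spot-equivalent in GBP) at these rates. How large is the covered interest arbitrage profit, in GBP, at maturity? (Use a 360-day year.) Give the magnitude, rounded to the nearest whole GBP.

T = 180/360 years.
Invest the HKD and cover forward: 3,900,000 × 1.04551423 × 0.11165 = GBP 455,253.49.
Convert at spot and invest in GBP: 3,900,000 × 0.11559 × 1.037256 = GBP 467,596.04.
The quoted forward undervalues HKD, so borrow HKD, convert to GBP at spot, deposit the GBP at 7.59%, and buy HKD forward at 0.11165 to cover the loan.
Arbitrage profit = |455,253.49 − 467,596.04| = GBP 12,343.

GBP 12,343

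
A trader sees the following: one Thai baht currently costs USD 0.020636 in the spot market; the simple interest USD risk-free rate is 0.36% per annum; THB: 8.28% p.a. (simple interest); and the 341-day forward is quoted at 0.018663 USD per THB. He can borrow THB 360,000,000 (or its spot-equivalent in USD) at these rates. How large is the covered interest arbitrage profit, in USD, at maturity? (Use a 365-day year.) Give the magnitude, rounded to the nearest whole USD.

USD 215,538

T = 341/365 years.
Route A — deposit THB, sell forward: 360,000,000 × 1.077355616 × 0.018663 = USD 7,238,407.63.
Route B — convert at spot, deposit USD: 360,000,000 × 0.020636 × 1.003363288 = USD 7,453,945.73.
The quoted forward undervalues THB, so borrow THB, convert to USD at spot, deposit the USD at 0.36%, and buy THB forward at 0.018663 to cover the loan.
The gap between the two covered legs is USD 215,538.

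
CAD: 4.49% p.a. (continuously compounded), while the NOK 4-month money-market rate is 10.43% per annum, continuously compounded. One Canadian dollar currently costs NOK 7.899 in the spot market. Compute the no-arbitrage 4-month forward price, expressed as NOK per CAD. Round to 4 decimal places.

8.0570

T = 4/12 years.
Growth of 1 NOK over T: e^(0.1043×4/12) = 1.0353781.
CAD accumulates by e^(0.0449×4/12) = 1.0150792.
So F = 7.899 × 1.0353781 / 1.0150792 = 8.056959 (NOK/CAD).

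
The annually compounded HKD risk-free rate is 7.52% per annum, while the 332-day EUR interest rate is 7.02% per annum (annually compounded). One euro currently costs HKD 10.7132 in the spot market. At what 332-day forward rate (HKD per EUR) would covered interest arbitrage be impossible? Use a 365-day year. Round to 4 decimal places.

10.7587

T = 332/365 years.
Growth of 1 HKD over T: (1 + 0.0752)^(332/365) = 1.06817469.
EUR growth factor: (1 + 0.0702)^(332/365) = 1.06365551.
Forward (HKD per EUR) = 10.7132 × 1.06817469 / 1.06365551 = 10.758717.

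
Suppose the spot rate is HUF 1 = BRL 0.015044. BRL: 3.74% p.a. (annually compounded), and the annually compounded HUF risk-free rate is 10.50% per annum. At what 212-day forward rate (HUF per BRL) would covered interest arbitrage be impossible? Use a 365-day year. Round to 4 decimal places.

T = 212/365 years.
BRL accumulates by (1 + 0.0374)^(212/365) = 1.02155541.
Growth of 1 HUF over T: (1 + 0.1050)^(212/365) = 1.0597069.
CIP: F = S · (grow BRL)/(grow HUF) = 0.015044 × 1.02155541/1.0597069 = 0.014502387 BRL per HUF.
Quoted the other way: 1/0.014502387 = 68.9542 HUF per BRL.

68.9542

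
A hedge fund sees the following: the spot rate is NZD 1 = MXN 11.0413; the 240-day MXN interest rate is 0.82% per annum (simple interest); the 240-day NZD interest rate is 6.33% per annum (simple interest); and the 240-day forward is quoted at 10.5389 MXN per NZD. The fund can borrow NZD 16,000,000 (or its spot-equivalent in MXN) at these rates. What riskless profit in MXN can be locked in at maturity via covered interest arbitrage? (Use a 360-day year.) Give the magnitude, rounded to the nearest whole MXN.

T = 240/360 years.
Keep in NZD, deliver into the forward: 16,000,000·1.042200·10.5389 = MXN 175,738,265.28.
Swap to MXN now, deposit: 16,000,000·11.0413·1.00546666667 = MXN 177,626,545.71.
The quoted forward undervalues NZD, so borrow NZD, convert to MXN at spot, deposit the MXN at 0.82%, and buy NZD forward at 10.5389 to cover the loan.
Arbitrage profit = |175,738,265.28 − 177,626,545.71| = MXN 1,888,280.

MXN 1,888,280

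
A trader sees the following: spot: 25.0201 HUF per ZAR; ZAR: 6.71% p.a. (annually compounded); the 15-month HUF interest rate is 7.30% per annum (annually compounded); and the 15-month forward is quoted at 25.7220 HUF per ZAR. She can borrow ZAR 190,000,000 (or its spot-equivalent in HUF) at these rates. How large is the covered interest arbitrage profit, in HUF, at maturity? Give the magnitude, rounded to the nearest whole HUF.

HUF 108,981,059

T = 15/12 years.
Route A — deposit ZAR, sell forward: 190,000,000 × 1.084567034491 × 25.7220 = HUF 5,300,474,319.62.
Route B — convert at spot, deposit HUF: 190,000,000 × 25.0201 × 1.092067926956 = HUF 5,191,493,260.45.
The quoted forward overvalues ZAR, so borrow HUF, buy ZAR at spot, deposit the ZAR at 6.71%, and sell the proceeds forward at 25.7220.
Arbitrage profit = |5,300,474,319.62 − 5,191,493,260.45| = HUF 108,981,059.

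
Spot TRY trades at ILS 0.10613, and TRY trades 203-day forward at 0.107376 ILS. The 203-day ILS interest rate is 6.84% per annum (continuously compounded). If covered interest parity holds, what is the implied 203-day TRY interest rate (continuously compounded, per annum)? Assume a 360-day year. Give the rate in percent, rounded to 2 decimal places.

4.77%

T = 203/360 years.
CIP gives F = S · g_ILS/g_TRY, so g_ILS/g_TRY = 0.107376/0.10613 = 1.0117403.
ILS growth factor: e^(0.0684×203/360) = 1.0393235.
So the TRY growth factor = 1.0272631.
Take logs: ln 1.0272631 / (203/360) = 0.047701, so 4.77%.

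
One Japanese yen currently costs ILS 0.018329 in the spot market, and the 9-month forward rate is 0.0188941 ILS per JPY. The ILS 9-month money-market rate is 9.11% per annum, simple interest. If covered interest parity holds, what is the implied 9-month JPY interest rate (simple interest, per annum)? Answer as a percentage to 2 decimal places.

T = 9/12 years.
F/S = 0.0188941/0.018329 = 1.0308309 = (growth of ILS) / (growth of JPY).
ILS growth factor: 1 + 0.0911×9/12 = 1.068325.
So the JPY growth factor = 1.0363727.
(1.0363727 − 1)/T = 0.048497, i.e. 4.85%.

4.85%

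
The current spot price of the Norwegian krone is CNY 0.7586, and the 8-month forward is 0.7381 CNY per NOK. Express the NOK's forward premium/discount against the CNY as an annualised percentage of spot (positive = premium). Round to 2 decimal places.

T = 8/12 years.
NOK trades forward at -2.70235% vs spot over the period.
Annualise by dividing by T: -0.0270235 / (8/12) = -0.040535 → -4.05%.

-4.05%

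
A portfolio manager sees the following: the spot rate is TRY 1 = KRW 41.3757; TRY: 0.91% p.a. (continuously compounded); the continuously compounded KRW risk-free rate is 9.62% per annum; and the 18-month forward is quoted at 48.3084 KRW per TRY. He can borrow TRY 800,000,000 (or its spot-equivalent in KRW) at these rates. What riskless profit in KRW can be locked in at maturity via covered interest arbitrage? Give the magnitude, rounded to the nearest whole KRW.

KRW 939,083,902

T = 18/12 years.
Keep in TRY, deliver into the forward: 800,000,000·1.013743586584·48.3084 = KRW 39,177,864,542.51.
Swap to KRW now, deposit: 800,000,000·41.3757·1.155230625732 = KRW 38,238,780,640.88.
The quoted forward overvalues TRY, so borrow KRW, buy TRY at spot, deposit the TRY at 0.91%, and sell the proceeds forward at 48.3084.
Profit = 39,177,864,542.51 − 38,238,780,640.88 = KRW 939,083,902.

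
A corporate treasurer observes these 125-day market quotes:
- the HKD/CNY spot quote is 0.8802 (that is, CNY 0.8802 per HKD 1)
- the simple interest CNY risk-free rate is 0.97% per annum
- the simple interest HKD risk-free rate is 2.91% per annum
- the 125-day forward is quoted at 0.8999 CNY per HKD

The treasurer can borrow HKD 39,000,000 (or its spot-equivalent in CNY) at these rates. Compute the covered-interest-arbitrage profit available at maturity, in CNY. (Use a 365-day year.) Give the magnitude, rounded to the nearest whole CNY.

CNY 1,004,025

T = 125/365 years.
Keep in HKD, deliver into the forward: 39,000,000·1.0099657534·0.8999 = CNY 35,445,859.08.
Swap to CNY now, deposit: 39,000,000·0.8802·1.0033219178 = CNY 34,441,834.13.
The quoted forward overvalues HKD, so borrow CNY, buy HKD at spot, deposit the HKD at 2.91%, and sell the proceeds forward at 0.8999.
Arbitrage profit = |35,445,859.08 − 34,441,834.13| = CNY 1,004,025.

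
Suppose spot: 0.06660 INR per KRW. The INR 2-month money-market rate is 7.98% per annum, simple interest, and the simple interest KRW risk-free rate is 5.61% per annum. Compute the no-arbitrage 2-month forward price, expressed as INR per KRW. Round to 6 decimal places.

T = 2/12 years.
INR accumulates by 1 + 0.0798×2/12 = 1.013300.
KRW growth factor: 1 + 0.0561×2/12 = 1.009350.
So F = 0.0666 × 1.013300 / 1.009350 = 0.06686063 (INR/KRW).

0.066861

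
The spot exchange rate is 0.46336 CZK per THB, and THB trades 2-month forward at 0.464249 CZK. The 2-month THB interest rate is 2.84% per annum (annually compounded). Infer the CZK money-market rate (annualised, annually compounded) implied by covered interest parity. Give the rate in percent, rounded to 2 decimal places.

4.03%

T = 2/12 years.
CIP gives F = S · g_CZK/g_THB, so g_CZK/g_THB = 0.464249/0.46336 = 1.0019186.
The THB side grows by (1 + 0.0284)^(2/12) = 1.0046783.
That pins the CZK growth at 1.0066059.
Annualise: 1.0066059^(12/2) − 1 = 0.040296 = 4.03%.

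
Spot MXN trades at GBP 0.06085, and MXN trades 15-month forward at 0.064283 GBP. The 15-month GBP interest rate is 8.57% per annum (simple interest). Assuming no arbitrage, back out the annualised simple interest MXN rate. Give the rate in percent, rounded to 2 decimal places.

3.84%

T = 15/12 years.
By CIP, F/S equals the GBP-to-MXN growth ratio: 0.064283/0.06085 = 1.0564174.
GBP growth factor: 1 + 0.0857×15/12 = 1.107125.
So the MXN growth factor = 1.0479996.
(1.0479996 − 1)/T = 0.038400, i.e. 3.84%.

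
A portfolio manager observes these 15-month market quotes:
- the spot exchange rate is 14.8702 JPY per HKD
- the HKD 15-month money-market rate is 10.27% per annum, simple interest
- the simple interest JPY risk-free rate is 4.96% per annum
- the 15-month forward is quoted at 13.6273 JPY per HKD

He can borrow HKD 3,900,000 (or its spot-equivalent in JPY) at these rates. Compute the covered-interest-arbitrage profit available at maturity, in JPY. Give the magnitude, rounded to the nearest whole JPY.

JPY 1,620,246

T = 15/12 years.
Route A — deposit HKD, sell forward: 3,900,000 × 1.128375 × 13.6273 = JPY 59,969,148.09.
Route B — convert at spot, deposit JPY: 3,900,000 × 14.8702 × 1.062000 = JPY 61,589,394.36.
The quoted forward undervalues HKD, so borrow HKD, convert to JPY at spot, deposit the JPY at 4.96%, and buy HKD forward at 13.6273 to cover the loan.
Profit = 61,589,394.36 − 59,969,148.09 = JPY 1,620,246.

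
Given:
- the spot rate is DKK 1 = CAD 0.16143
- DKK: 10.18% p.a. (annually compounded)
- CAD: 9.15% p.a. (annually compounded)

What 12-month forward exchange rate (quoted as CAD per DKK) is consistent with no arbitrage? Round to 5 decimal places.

0.15992

T = 1 year.
Growth of 1 CAD over T: (1 + 0.0915)^1 = 1.091500.
Growth of 1 DKK over T: (1 + 0.1018)^1 = 1.101800.
So F = 0.16143 × 1.091500 / 1.101800 = 0.1599209 (CAD/DKK).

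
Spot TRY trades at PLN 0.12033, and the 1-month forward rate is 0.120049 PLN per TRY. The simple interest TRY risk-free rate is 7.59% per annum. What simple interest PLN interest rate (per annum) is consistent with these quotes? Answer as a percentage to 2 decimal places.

T = 1/12 years.
CIP gives F = S · g_PLN/g_TRY, so g_PLN/g_TRY = 0.120049/0.12033 = 0.9976648.
TRY growth factor: 1 + 0.0759×1/12 = 1.006325.
So the PLN growth factor = 1.003975.
r = (1.003975 − 1)/(1/12) = 0.047700 → 4.77%.

4.77%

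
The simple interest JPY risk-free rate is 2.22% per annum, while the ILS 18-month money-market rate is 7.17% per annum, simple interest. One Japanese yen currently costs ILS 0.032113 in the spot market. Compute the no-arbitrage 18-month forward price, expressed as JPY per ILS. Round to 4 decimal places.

T = 18/12 years.
ILS accumulates by 1 + 0.0717×18/12 = 1.107550.
JPY accumulates by 1 + 0.0222×18/12 = 1.033300.
So F = 0.032113 × 1.107550 / 1.033300 = 0.034420549 (ILS/JPY).
Quoted the other way: 1/0.034420549 = 29.0524 JPY per ILS.

29.0524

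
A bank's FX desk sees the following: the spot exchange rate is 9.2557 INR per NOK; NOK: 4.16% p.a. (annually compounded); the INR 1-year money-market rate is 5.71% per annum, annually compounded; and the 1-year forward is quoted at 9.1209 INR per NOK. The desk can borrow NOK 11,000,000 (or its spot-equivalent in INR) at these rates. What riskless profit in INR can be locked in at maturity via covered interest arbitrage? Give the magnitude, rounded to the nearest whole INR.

T = 1 year.
Route A — deposit NOK, sell forward: 11,000,000 × 1.041600 × 9.1209 = INR 104,503,623.84.
Route B — convert at spot, deposit INR: 11,000,000 × 9.2557 × 1.057100 = INR 107,626,205.17.
The quoted forward undervalues NOK, so borrow NOK, convert to INR at spot, deposit the INR at 5.71%, and buy NOK forward at 9.1209 to cover the loan.
Arbitrage profit = |104,503,623.84 − 107,626,205.17| = INR 3,122,581.

INR 3,122,581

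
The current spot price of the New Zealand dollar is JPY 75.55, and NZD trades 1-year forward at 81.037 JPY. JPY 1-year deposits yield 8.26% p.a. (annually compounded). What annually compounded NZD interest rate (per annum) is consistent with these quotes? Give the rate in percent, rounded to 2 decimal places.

T = 1 year.
F/S = 81.037/75.55 = 1.0726274 = (growth of JPY) / (growth of NZD).
JPY growth factor: (1 + 0.0826)^1 = 1.082600.
Hence g_NZD = 1.0092974.
Annualise: 1.0092974^(1/1) − 1 = 0.009297 = 0.93%.

0.93%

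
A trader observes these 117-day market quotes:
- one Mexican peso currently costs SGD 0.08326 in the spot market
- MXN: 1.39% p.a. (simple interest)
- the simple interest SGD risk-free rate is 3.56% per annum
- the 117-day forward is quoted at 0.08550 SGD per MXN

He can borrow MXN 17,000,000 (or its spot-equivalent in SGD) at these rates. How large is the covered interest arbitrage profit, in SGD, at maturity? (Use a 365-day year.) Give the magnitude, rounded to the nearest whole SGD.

T = 117/365 years.
Invest the MXN and cover forward: 17,000,000 × 1.004455616 × 0.08550 = SGD 1,459,976.24.
Convert at spot and invest in SGD: 17,000,000 × 0.08326 × 1.011411507 = SGD 1,431,572.08.
The quoted forward overvalues MXN, so borrow SGD, buy MXN at spot, deposit the MXN at 1.39%, and sell the proceeds forward at 0.08550.
Profit = 1,459,976.24 − 1,431,572.08 = SGD 28,404.

SGD 28,404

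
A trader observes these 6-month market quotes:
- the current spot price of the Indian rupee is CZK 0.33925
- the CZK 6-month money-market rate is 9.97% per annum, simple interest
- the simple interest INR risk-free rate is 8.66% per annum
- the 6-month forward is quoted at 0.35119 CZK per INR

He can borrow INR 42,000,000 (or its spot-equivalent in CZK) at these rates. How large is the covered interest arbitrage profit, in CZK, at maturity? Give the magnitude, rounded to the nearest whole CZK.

T = 6/12 years.
Invest the INR and cover forward: 42,000,000 × 1.043300 × 0.35119 = CZK 15,388,654.13.
Convert at spot and invest in CZK: 42,000,000 × 0.33925 × 1.049850 = CZK 14,958,787.73.
The quoted forward overvalues INR, so borrow CZK, buy INR at spot, deposit the INR at 8.66%, and sell the proceeds forward at 0.35119.
The gap between the two covered legs is CZK 429,866.

CZK 429,866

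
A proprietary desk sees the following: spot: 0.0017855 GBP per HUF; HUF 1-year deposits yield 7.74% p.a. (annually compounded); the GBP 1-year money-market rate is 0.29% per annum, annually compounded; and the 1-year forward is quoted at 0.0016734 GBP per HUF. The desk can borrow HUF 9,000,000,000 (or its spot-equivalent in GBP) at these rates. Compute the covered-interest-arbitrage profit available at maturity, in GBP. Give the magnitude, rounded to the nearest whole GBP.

T = 1 year.
Keep in HUF, deliver into the forward: 9,000,000,000·1.077400·0.0016734 = GBP 16,226,290.44.
Swap to GBP now, deposit: 9,000,000,000·0.0017855·1.002900 = GBP 16,116,101.55.
The quoted forward overvalues HUF, so borrow GBP, buy HUF at spot, deposit the HUF at 7.74%, and sell the proceeds forward at 0.0016734.
The gap between the two covered legs is GBP 110,189.

GBP 110,189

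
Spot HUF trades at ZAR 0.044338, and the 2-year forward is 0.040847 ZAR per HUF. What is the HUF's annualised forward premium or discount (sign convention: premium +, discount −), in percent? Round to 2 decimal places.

T = 2 years.
HUF trades forward at -7.87361% vs spot over the period.
Annualise by dividing by T: -0.0787361 / 2 = -0.039368 → -3.94%.

-3.94%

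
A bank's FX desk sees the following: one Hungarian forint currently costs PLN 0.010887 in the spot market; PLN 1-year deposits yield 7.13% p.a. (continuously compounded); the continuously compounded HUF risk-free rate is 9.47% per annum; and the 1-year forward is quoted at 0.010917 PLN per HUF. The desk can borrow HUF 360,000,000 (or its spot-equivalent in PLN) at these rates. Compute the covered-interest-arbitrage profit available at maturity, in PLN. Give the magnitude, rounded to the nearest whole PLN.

PLN 111,524

T = 1 year.
Route A — deposit HUF, sell forward: 360,000,000 × 1.099329007 × 0.010917 = PLN 4,320,494.92.
Route B — convert at spot, deposit PLN: 360,000,000 × 0.010887 × 1.073903349 = PLN 4,208,970.87.
The quoted forward overvalues HUF, so borrow PLN, buy HUF at spot, deposit the HUF at 9.47%, and sell the proceeds forward at 0.010917.
Profit = 4,320,494.92 − 4,208,970.87 = PLN 111,524.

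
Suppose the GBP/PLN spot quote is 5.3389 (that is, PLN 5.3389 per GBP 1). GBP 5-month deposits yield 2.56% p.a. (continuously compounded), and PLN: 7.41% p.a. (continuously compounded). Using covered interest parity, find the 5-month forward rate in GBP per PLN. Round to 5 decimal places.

0.18356

T = 5/12 years.
Growth of 1 PLN over T: e^(0.0741×5/12) = 1.0313566.
GBP growth factor: e^(0.0256×5/12) = 1.0107238.
Forward (PLN per GBP) = 5.3389 × 1.0313566 / 1.0107238 = 5.447888.
Invert for GBP per PLN: 1 / 5.447888 = 0.18356.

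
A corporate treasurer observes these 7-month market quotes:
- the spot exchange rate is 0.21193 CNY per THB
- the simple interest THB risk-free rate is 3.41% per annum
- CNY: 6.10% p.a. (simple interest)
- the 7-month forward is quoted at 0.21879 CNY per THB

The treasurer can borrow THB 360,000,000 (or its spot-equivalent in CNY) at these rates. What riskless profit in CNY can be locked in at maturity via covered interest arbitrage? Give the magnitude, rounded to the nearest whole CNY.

CNY 1,321,532

T = 7/12 years.
Route A — deposit THB, sell forward: 360,000,000 × 1.0198916667 × 0.21879 = CNY 80,331,155.19.
Route B — convert at spot, deposit CNY: 360,000,000 × 0.21193 × 1.0355833333 = CNY 79,009,623.30.
The quoted forward overvalues THB, so borrow CNY, buy THB at spot, deposit the THB at 3.41%, and sell the proceeds forward at 0.21879.
Arbitrage profit = |80,331,155.19 − 79,009,623.30| = CNY 1,321,532.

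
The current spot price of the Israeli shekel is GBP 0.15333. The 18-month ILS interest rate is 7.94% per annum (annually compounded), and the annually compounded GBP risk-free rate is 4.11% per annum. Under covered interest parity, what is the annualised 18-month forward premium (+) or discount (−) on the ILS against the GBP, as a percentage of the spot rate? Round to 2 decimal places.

-3.52%

T = 18/12 years.
CIP forward (GBP per ILS) = 0.15333 × 1.0622792/1.1214337 = 0.14524200.
Annualised premium = (F − S)/S × (1/T) = (0.14524200 − 0.15333)/0.15333 ÷ (18/12) = -3.52%.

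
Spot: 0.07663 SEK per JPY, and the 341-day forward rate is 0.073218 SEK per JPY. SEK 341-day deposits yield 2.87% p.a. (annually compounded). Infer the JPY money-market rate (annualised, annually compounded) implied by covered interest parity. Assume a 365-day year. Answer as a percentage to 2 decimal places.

T = 341/365 years.
By CIP, F/S equals the SEK-to-JPY growth ratio: 0.073218/0.07663 = 0.9554744.
SEK growth factor: (1 + 0.0287)^(341/365) = 1.0267878.
That pins the JPY growth at 1.0746366.
Annualise: 1.0746366^(365/341) − 1 = 0.080095 = 8.01%.

8.01%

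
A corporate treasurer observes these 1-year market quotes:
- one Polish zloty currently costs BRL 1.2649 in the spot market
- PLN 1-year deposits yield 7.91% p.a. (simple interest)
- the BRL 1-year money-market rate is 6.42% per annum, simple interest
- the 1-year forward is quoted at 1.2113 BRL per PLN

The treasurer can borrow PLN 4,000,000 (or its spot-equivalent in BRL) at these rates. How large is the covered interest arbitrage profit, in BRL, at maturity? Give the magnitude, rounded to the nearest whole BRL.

BRL 155,971

T = 1 year.
Route A — deposit PLN, sell forward: 4,000,000 × 1.079100 × 1.2113 = BRL 5,228,455.32.
Route B — convert at spot, deposit BRL: 4,000,000 × 1.2649 × 1.064200 = BRL 5,384,426.32.
The quoted forward undervalues PLN, so borrow PLN, convert to BRL at spot, deposit the BRL at 6.42%, and buy PLN forward at 1.2113 to cover the loan.
The gap between the two covered legs is BRL 155,971.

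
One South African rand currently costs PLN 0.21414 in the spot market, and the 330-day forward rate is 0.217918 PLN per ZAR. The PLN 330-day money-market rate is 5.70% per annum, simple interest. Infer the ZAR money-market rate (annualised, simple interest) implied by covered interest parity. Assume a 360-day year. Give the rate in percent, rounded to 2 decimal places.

T = 330/360 years.
F/S = 0.217918/0.21414 = 1.0176427 = (growth of PLN) / (growth of ZAR).
PLN growth factor: 1 + 0.0570×330/360 = 1.052250.
Hence g_ZAR = 1.0340073.
(1.0340073 − 1)/T = 0.037099, i.e. 3.71%.

3.71%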